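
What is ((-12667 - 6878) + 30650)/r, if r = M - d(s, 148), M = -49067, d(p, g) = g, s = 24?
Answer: -2221/9843 ≈ -0.22564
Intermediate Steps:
r = -49215 (r = -49067 - 1*148 = -49067 - 148 = -49215)
((-12667 - 6878) + 30650)/r = ((-12667 - 6878) + 30650)/(-49215) = (-19545 + 30650)*(-1/49215) = 11105*(-1/49215) = -2221/9843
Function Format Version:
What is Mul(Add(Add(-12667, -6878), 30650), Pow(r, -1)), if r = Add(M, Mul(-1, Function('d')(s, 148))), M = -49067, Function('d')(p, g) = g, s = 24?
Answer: Rational(-2221, 9843) ≈ -0.22564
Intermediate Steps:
r = -49215 (r = Add(-49067, Mul(-1, 148)) = Add(-49067, -148) = -49215)
Mul(Add(Add(-12667, -6878), 30650), Pow(r, -1)) = Mul(Add(Add(-12667, -6878), 30650), Pow(-49215, -1)) = Mul(Add(-19545, 30650), Rational(-1, 49215)) = Mul(11105, Rational(-1, 49215)) = Rational(-2221, 9843)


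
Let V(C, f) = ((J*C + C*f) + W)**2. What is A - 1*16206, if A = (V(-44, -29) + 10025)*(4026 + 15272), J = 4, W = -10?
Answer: 23121400044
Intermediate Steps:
V(C, f) = (-10 + 4*C + C*f)**2 (V(C, f) = ((4*C + C*f) - 10)**2 = (-10 + 4*C + C*f)**2)
A = 23121416250 (A = ((-10 + 4*(-44) - 44*(-29))**2 + 10025)*(4026 + 15272) = ((-10 - 176 + 1276)**2 + 10025)*19298 = (1090**2 + 10025)*19298 = (1188100 + 10025)*19298 = 1198125*19298 = 23121416250)
A - 1*16206 = 23121416250 - 1*16206 = 23121416250 - 16206 = 23121400044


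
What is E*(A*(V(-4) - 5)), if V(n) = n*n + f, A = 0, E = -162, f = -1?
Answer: 0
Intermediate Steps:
V(n) = -1 + n² (V(n) = n*n - 1 = n² - 1 = -1 + n²)
E*(A*(V(-4) - 5)) = -0*((-1 + (-4)²) - 5) = -0*((-1 + 16) - 5) = -0*(15 - 5) = -0*10 = -162*0 = 0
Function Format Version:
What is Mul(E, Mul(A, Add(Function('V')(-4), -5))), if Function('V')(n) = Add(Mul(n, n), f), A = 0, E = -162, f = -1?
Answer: 0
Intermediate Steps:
Function('V')(n) = Add(-1, Pow(n, 2)) (Function('V')(n) = Add(Mul(n, n), -1) = Add(Pow(n, 2), -1) = Add(-1, Pow(n, 2)))
Mul(E, Mul(A, Add(Function('V')(-4), -5))) = Mul(-162, Mul(0, Add(Add(-1, Pow(-4, 2)), -5))) = Mul(-162, Mul(0, Add(Add(-1, 16), -5))) = Mul(-162, Mul(0, Add(15, -5))) = Mul(-162, Mul(0, 10)) = Mul(-162, 0) = 0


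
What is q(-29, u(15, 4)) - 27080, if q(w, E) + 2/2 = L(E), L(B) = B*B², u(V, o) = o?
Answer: -27017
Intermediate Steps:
L(B) = B³
q(w, E) = -1 + E³
q(-29, u(15, 4)) - 27080 = (-1 + 4³) - 27080 = (-1 + 64) - 27080 = 63 - 27080 = -27017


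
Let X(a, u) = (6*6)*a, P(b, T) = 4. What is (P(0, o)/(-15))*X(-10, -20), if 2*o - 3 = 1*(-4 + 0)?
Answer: 96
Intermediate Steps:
o = -½ (o = 3/2 + (1*(-4 + 0))/2 = 3/2 + (1*(-4))/2 = 3/2 + (½)*(-4) = 3/2 - 2 = -½ ≈ -0.50000)
X(a, u) = 36*a
(P(0, o)/(-15))*X(-10, -20) = (4/(-15))*(36*(-10)) = (4*(-1/15))*(-360) = -4/15*(-360) = 96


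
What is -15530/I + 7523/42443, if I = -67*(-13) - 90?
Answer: -653264327/33147983 ≈ -19.708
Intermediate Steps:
I = 781 (I = 871 - 90 = 781)
-15530/I + 7523/42443 = -15530/781 + 7523/42443 = -653264327/33147983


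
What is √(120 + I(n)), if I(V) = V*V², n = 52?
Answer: 14*√718 ≈ 375.14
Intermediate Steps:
I(V) = V³
√(120 + I(n)) = √(120 + 52³) = √(120 + 140608) = √140728 = 14*√718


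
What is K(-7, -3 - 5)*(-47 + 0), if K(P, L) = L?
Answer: 376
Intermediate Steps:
K(-7, -3 - 5)*(-47 + 0) = (-3 - 5)*(-47 + 0) = -8*(-47) = 376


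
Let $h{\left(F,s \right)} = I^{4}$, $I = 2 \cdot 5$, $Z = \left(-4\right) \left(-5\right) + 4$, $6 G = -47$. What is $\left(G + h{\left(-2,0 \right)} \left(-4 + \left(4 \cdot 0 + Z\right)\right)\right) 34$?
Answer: $\frac{20399201}{3} \approx 6.7997 \cdot 10^{6}$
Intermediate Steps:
$G = - \frac{47}{6}$ ($G = \frac{1}{6} \left(-47\right) = - \frac{47}{6} \approx -7.8333$)
$Z = 24$ ($Z = 20 + 4 = 24$)
$I = 10$
$h{\left(F,s \right)} = 10000$ ($h{\left(F,s \right)} = 10^{4} = 10000$)
$\left(G + h{\left(-2,0 \right)} \left(-4 + \left(4 \cdot 0 + Z\right)\right)\right) 34 = \left(- \frac{47}{6} + 10000 \left(-4 + \left(4 \cdot 0 + 24\right)\right)\right) 34 = \left(- \frac{47}{6} + 10000 \left(-4 + \left(0 + 24\right)\right)\right) 34 = \left(- \frac{47}{6} + 10000 \left(-4 + 24\right)\right) 34 = \left(- \frac{47}{6} + 10000 \cdot 20\right) 34 = \left(- \frac{47}{6} + 200000\right) 34 = \frac{1199953}{6} \cdot 34 = \frac{20399201}{3}$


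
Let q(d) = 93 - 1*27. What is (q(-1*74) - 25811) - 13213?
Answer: -38958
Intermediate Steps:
q(d) = 66 (q(d) = 93 - 27 = 66)
(q(-1*74) - 25811) - 13213 = (66 - 25811) - 13213 = -25745 - 13213 = -38958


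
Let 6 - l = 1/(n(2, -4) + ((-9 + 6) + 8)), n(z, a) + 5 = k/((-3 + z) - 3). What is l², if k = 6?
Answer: 400/9 ≈ 44.444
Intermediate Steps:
n(z, a) = -5 + 6/(-6 + z) (n(z, a) = -5 + 6/((-3 + z) - 3) = -5 + 6/(-6 + z))
l = 20/3 (l = 6 - 1/((36 - 5*2)/(-6 + 2) + ((-9 + 6) + 8)) = 6 - 1/((36 - 10)/(-4) + (-3 + 8)) = 6 - 1/(-¼*26 + 5) = 6 - 1/(-13/2 + 5) = 6 - 1/(-3/2) = 6 - 1*(-⅔) = 6 + ⅔ = 20/3 ≈ 6.6667)
l² = (20/3)² = 400/9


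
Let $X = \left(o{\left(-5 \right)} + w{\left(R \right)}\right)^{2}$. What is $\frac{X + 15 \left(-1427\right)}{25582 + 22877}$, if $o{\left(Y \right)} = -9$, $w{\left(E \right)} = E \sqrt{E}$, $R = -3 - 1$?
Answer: $- \frac{21388}{48459} + \frac{48 i}{16153} \approx -0.44136 + 0.0029716 i$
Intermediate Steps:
$R = -4$
$w{\left(E \right)} = E^{\frac{3}{2}}$
$X = \left(-9 - 8 i\right)^{2}$ ($X = \left(-9 + \left(-4\right)^{\frac{3}{2}}\right)^{2} = \left(-9 - 8 i\right)^{2} \approx 17.0 + 144.0 i$)
$\frac{X + 15 \left(-1427\right)}{25582 + 22877} = \frac{\left(17 + 144 i\right) + 15 \left(-1427\right)}{25582 + 22877} = \frac{\left(17 + 144 i\right) - 21405}{48459} = \left(-21388 + 144 i\right) \frac{1}{48459} = - \frac{21388}{48459} + \frac{48 i}{16153}$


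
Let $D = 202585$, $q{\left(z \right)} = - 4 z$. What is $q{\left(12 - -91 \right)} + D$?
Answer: $202173$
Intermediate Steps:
$q{\left(12 - -91 \right)} + D = - 4 \left(12 - -91\right) + 202585 = - 4 \left(12 + 91\right) + 202585 = \left(-4\right) 103 + 202585 = -412 + 202585 = 202173$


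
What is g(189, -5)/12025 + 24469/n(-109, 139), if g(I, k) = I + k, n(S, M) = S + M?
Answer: 58849049/72150 ≈ 815.65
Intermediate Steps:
n(S, M) = M + S
g(189, -5)/12025 + 24469/n(-109, 139) = (189 - 5)/12025 + 24469/(139 - 109) = 184*(1/12025) + 24469/30 = 184/12025 + 24469*(1/30) = 184/12025 + 24469/30 = 58849049/72150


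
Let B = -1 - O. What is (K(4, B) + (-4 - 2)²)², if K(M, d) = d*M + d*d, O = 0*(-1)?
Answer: 1089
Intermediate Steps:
O = 0
B = -1 (B = -1 - 1*0 = -1 + 0 = -1)
K(M, d) = d² + M*d (K(M, d) = M*d + d² = d² + M*d)
(K(4, B) + (-4 - 2)²)² = (-(4 - 1) + (-4 - 2)²)² = (-1*3 + (-6)²)² = (-3 + 36)² = 33² = 1089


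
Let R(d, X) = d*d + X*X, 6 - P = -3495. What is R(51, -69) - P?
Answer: 3861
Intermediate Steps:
P = 3501 (P = 6 - 1*(-3495) = 6 + 3495 = 3501)
R(d, X) = X² + d² (R(d, X) = d² + X² = X² + d²)
R(51, -69) - P = ((-69)² + 51²) - 1*3501 = (4761 + 2601) - 3501 = 7362 - 3501 = 3861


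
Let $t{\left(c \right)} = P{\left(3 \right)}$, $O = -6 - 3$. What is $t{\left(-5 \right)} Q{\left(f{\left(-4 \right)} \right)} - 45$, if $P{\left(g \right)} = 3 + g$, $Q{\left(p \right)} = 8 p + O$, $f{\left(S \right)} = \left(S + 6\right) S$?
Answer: $-483$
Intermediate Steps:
$O = -9$
$f{\left(S \right)} = S \left(6 + S\right)$ ($f{\left(S \right)} = \left(6 + S\right) S = S \left(6 + S\right)$)
$Q{\left(p \right)} = -9 + 8 p$ ($Q{\left(p \right)} = 8 p - 9 = -9 + 8 p$)
$t{\left(c \right)} = 6$ ($t{\left(c \right)} = 3 + 3 = 6$)
$t{\left(-5 \right)} Q{\left(f{\left(-4 \right)} \right)} - 45 = 6 \left(-9 + 8 \left(- 4 \left(6 - 4\right)\right)\right) - 45 = 6 \left(-9 + 8 \left(\left(-4\right) 2\right)\right) - 45 = 6 \left(-9 + 8 \left(-8\right)\right) - 45 = 6 \left(-9 - 64\right) - 45 = 6 \left(-73\right) - 45 = -438 - 45 = -483$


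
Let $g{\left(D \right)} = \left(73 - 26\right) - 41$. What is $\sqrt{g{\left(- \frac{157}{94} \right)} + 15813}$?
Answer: $\sqrt{15819} \approx 125.77$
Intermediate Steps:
$g{\left(D \right)} = 6$ ($g{\left(D \right)} = 47 - 41 = 6$)
$\sqrt{g{\left(- \frac{157}{94} \right)} + 15813} = \sqrt{6 + 15813} = \sqrt{15819}$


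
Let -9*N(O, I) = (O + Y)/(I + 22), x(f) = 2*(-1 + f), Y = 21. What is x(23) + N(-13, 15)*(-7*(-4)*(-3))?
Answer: 5108/111 ≈ 46.018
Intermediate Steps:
x(f) = -2 + 2*f
N(O, I) = -(21 + O)/(9*(22 + I)) (N(O, I) = -(O + 21)/(9*(I + 22)) = -(21 + O)/(9*(22 + I)))
x(23) + N(-13, 15)*(-7*(-4)*(-3)) = (-2 + 2*23) + ((-21 - 1*(-13))/(9*(22 + 15)))*(-7*(-4)*(-3)) = (-2 + 46) + ((⅑)*(-21 + 13)/37)*(28*(-3)) = 44 + ((⅑)*(1/37)*(-8))*(-84) = 44 - 8/333*(-84) = 44 + 224/111 = 5108/111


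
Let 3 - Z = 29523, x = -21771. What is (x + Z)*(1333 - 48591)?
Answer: 2423910078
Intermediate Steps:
Z = -29520 (Z = 3 - 1*29523 = 3 - 29523 = -29520)
(x + Z)*(1333 - 48591) = (-21771 - 29520)*(1333 - 48591) = -51291*(-47258) = 2423910078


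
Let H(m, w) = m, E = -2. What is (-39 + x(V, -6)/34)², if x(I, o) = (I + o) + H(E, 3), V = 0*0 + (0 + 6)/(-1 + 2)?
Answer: 440896/289 ≈ 1525.6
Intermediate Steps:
V = 6 (V = 0 + 6/1 = 0 + 6*1 = 0 + 6 = 6)
x(I, o) = -2 + I + o (x(I, o) = (I + o) - 2 = -2 + I + o)
(-39 + x(V, -6)/34)² = (-39 + (-2 + 6 - 6)/34)² = (-39 - 2*1/34)² = (-39 - 1/17)² = (-664/17)² = 440896/289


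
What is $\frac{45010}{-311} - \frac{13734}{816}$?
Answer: $- \frac{6833239}{42296} \approx -161.56$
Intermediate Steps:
$\frac{45010}{-311} - \frac{13734}{816} = 45010 \left(- \frac{1}{311}\right) - \frac{2289}{136} = - \frac{45010}{311} - \frac{2289}{136} = - \frac{6833239}{42296}$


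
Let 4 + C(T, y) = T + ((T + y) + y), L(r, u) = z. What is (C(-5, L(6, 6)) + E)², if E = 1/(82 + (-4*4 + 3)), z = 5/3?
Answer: 60025/529 ≈ 113.47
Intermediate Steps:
z = 5/3 (z = 5*(⅓) = 5/3 ≈ 1.6667)
L(r, u) = 5/3
C(T, y) = -4 + 2*T + 2*y (C(T, y) = -4 + (T + ((T + y) + y)) = -4 + (T + (T + 2*y)) = -4 + (2*T + 2*y) = -4 + 2*T + 2*y)
E = 1/69 (E = 1/(82 + (-16 + 3)) = 1/(82 - 13) = 1/69 ≈ 0.014493)
(C(-5, L(6, 6)) + E)² = ((-4 + 2*(-5) + 2*(5/3)) + 1/69)² = ((-4 - 10 + 10/3) + 1/69)² = (-32/3 + 1/69)² = (-245/23)² = 60025/529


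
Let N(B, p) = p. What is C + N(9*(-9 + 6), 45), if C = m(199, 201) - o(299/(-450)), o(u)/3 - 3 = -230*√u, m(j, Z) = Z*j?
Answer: 40035 + 23*I*√598 ≈ 40035.0 + 562.44*I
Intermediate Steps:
o(u) = 9 - 690*√u (o(u) = 9 + 3*(-230*√u) = 9 - 690*√u)
C = 39990 + 23*I*√598 (C = 201*199 - (9 - 690*√299*(I*√2/30)) = 39999 - (9 - 690*I*√598/30) = 39999 - (9 - 23*I*√598) = 39999 + (-9 + 23*I*√598) = 39990 + 23*I*√598 ≈ 39990.0 + 562.44*I)
C + N(9*(-9 + 6), 45) = (39990 + 23*I*√598) + 45 = 40035 + 23*I*√598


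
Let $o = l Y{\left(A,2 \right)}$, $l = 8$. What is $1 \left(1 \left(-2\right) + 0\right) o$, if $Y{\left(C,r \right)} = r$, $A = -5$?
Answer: $-32$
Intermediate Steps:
$o = 16$ ($o = 8 \cdot 2 = 16$)
$1 \left(1 \left(-2\right) + 0\right) o = 1 \left(1 \left(-2\right) + 0\right) 16 = 1 \left(-2 + 0\right) 16 = 1 \left(-2\right) 16 = \left(-2\right) 16 = -32$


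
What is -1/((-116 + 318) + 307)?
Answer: -1/509 ≈ -0.0019646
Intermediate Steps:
-1/((-116 + 318) + 307) = -1/(202 + 307) = -1/509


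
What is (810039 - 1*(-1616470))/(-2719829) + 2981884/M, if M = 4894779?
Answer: -3767010718675/13312961872791 ≈ -0.28296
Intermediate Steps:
(810039 - 1*(-1616470))/(-2719829) + 2981884/M = (810039 - 1*(-1616470))/(-2719829) + 2981884/4894779 = (810039 + 1616470)*(-1/2719829) + 2981884*(1/4894779) = 2426509*(-1/2719829) + 2981884/4894779 = -2426509/2719829 + 2981884/4894779 = -3767010718675/13312961872791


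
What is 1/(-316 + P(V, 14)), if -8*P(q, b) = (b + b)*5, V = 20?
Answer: -2/667 ≈ -0.0029985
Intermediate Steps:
P(q, b) = -5*b/4 (P(q, b) = -(b + b)*5/8 = -2*b*5/8 = -5*b/4)
1/(-316 + P(V, 14)) = 1/(-316 - 5/4*14) = 1/(-316 - 35/2) = 1/(-667/2) = -2/667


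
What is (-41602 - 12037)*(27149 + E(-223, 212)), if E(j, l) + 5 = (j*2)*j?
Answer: -6790804678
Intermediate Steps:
E(j, l) = -5 + 2*j**2 (E(j, l) = -5 + (j*2)*j = -5 + (2*j)*j = -5 + 2*j**2)
(-41602 - 12037)*(27149 + E(-223, 212)) = (-41602 - 12037)*(27149 + (-5 + 2*(-223)**2)) = -53639*(27149 + (-5 + 2*49729)) = -53639*(27149 + (-5 + 99458)) = -53639*(27149 + 99453) = -53639*126602 = -6790804678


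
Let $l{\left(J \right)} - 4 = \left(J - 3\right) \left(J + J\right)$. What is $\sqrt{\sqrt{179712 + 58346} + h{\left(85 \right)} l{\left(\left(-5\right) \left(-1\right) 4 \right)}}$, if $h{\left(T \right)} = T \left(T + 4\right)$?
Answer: $\sqrt{5174460 + \sqrt{238058}} \approx 2274.9$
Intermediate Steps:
$h{\left(T \right)} = T \left(4 + T\right)$
$l{\left(J \right)} = 4 + 2 J \left(-3 + J\right)$ ($l{\left(J \right)} = 4 + \left(J - 3\right) \left(J + J\right) = 4 + \left(-3 + J\right) 2 J = 4 + 2 J \left(-3 + J\right)$)
$\sqrt{\sqrt{179712 + 58346} + h{\left(85 \right)} l{\left(\left(-5\right) \left(-1\right) 4 \right)}} = \sqrt{\sqrt{179712 + 58346} + 85 \left(4 + 85\right) \left(4 - 6 \left(-5\right) \left(-1\right) 4 + 2 \left(\left(-5\right) \left(-1\right) 4\right)^{2}\right)} = \sqrt{\sqrt{238058} + 85 \cdot 89 \left(4 - 6 \cdot 5 \cdot 4 + 2 \left(5 \cdot 4\right)^{2}\right)} = \sqrt{\sqrt{238058} + 7565 \left(4 - 120 + 2 \cdot 20^{2}\right)} = \sqrt{\sqrt{238058} + 7565 \left(4 - 120 + 2 \cdot 400\right)} = \sqrt{\sqrt{238058} + 7565 \left(4 - 120 + 800\right)} = \sqrt{\sqrt{238058} + 7565 \cdot 684} = \sqrt{\sqrt{238058} + 5174460} = \sqrt{5174460 + \sqrt{238058}}$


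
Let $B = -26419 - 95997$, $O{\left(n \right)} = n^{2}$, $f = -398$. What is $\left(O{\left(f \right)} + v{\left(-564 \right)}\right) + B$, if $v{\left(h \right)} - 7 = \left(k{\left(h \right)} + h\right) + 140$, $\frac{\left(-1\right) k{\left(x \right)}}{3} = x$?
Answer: $37263$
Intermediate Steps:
$k{\left(x \right)} = - 3 x$
$v{\left(h \right)} = 147 - 2 h$ ($v{\left(h \right)} = 7 + \left(\left(- 3 h + h\right) + 140\right) = 7 - \left(-140 + 2 h\right) = 147 - 2 h$)
$B = -122416$ ($B = -26419 - 95997 = -122416$)
$\left(O{\left(f \right)} + v{\left(-564 \right)}\right) + B = \left(\left(-398\right)^{2} + \left(147 - -1128\right)\right) - 122416 = \left(158404 + \left(147 + 1128\right)\right) - 122416 = \left(158404 + 1275\right) - 122416 = 159679 - 122416 = 37263$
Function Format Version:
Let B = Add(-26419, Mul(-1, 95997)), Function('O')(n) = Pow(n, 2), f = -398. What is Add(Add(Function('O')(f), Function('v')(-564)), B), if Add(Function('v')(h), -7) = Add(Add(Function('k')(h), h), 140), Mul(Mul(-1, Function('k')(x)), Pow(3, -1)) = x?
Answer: 37263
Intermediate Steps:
Function('k')(x) = Mul(-3, x)
Function('v')(h) = Add(147, Mul(-2, h)) (Function('v')(h) = Add(7, Add(Add(Mul(-3, h), h), 140)) = Add(7, Add(Mul(-2, h), 140)) = Add(7, Add(140, Mul(-2, h))) = Add(147, Mul(-2, h)))
B = -122416 (B = Add(-26419, -95997) = -122416)
Add(Add(Function('O')(f), Function('v')(-564)), B) = Add(Add(Pow(-398, 2), Add(147, Mul(-2, -564))), -122416) = Add(Add(158404, Add(147, 1128)), -122416) = Add(Add(158404, 1275), -122416) = Add(159679, -122416) = 37263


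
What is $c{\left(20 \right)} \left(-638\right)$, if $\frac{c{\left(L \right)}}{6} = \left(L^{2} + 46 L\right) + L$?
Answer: $-5129520$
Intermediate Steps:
$c{\left(L \right)} = 6 L^{2} + 282 L$ ($c{\left(L \right)} = 6 \left(\left(L^{2} + 46 L\right) + L\right) = 6 \left(L^{2} + 47 L\right) = 6 L^{2} + 282 L$)
$c{\left(20 \right)} \left(-638\right) = 6 \cdot 20 \left(47 + 20\right) \left(-638\right) = 6 \cdot 20 \cdot 67 \left(-638\right) = 8040 \left(-638\right) = -5129520$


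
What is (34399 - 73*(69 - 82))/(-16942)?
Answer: -17674/8471 ≈ -2.0864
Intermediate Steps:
(34399 - 73*(69 - 82))/(-16942) = (34399 - 73*(-13))*(-1/16942) = (34399 + 949)*(-1/16942) = 35348*(-1/16942) = -17674/8471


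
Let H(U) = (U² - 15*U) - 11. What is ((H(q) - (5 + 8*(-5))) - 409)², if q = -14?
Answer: 441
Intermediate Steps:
H(U) = -11 + U² - 15*U
((H(q) - (5 + 8*(-5))) - 409)² = (((-11 + (-14)² - 15*(-14)) - (5 + 8*(-5))) - 409)² = (((-11 + 196 + 210) - (5 - 40)) - 409)² = ((395 - 1*(-35)) - 409)² = ((395 + 35) - 409)² = (430 - 409)² = 21² = 441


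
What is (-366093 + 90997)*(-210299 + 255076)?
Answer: -12317973592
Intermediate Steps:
(-366093 + 90997)*(-210299 + 255076) = -275096*44777 = -12317973592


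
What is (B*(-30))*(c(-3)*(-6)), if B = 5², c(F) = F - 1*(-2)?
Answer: -4500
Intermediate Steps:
c(F) = 2 + F (c(F) = F + 2 = 2 + F)
B = 25
(B*(-30))*(c(-3)*(-6)) = (25*(-30))*((2 - 3)*(-6)) = -(-750)*(-6) = -750*6 = -4500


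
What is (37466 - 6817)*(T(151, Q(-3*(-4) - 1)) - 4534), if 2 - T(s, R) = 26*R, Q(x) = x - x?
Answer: -138901268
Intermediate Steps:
Q(x) = 0
T(s, R) = 2 - 26*R
(37466 - 6817)*(T(151, Q(-3*(-4) - 1)) - 4534) = (37466 - 6817)*((2 - 26*0) - 4534) = 30649*((2 + 0) - 4534) = 30649*(2 - 4534) = 30649*(-4532) = -138901268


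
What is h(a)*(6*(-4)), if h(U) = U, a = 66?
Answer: -1584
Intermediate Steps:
h(a)*(6*(-4)) = 66*(6*(-4)) = 66*(-24) = -1584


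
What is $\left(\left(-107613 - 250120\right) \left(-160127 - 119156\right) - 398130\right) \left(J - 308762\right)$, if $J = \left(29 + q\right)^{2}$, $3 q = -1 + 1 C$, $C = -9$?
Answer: $- \frac{277038753595198061}{9} \approx -3.0782 \cdot 10^{16}$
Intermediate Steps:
$q = - \frac{10}{3}$ ($q = \frac{-1 + 1 \left(-9\right)}{3} = \frac{-1 - 9}{3} = \frac{1}{3} \left(-10\right) = - \frac{10}{3} \approx -3.3333$)
$J = \frac{5929}{9}$ ($J = \left(29 - \frac{10}{3}\right)^{2} = \left(\frac{77}{3}\right)^{2} = \frac{5929}{9} \approx 658.78$)
$\left(\left(-107613 - 250120\right) \left(-160127 - 119156\right) - 398130\right) \left(J - 308762\right) = \left(\left(-107613 - 250120\right) \left(-160127 - 119156\right) - 398130\right) \left(\frac{5929}{9} - 308762\right) = \left(\left(-357733\right) \left(-279283\right) - 398130\right) \left(- \frac{2772929}{9}\right) = \left(99908745439 - 398130\right) \left(- \frac{2772929}{9}\right) = 99908347309 \left(- \frac{2772929}{9}\right) = - \frac{277038753595198061}{9}$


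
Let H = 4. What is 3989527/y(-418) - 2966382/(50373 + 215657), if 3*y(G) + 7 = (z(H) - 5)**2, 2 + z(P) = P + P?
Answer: -530669900287/266030 ≈ -1.9948e+6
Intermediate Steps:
z(P) = -2 + 2*P (z(P) = -2 + (P + P) = -2 + 2*P)
y(G) = -2 (y(G) = -7/3 + ((-2 + 2*4) - 5)**2/3 = -7/3 + ((-2 + 8) - 5)**2/3 = -7/3 + (6 - 5)**2/3 = -7/3 + (1/3)*1**2 = -7/3 + (1/3)*1 = -7/3 + 1/3 = -2)
3989527/y(-418) - 2966382/(50373 + 215657) = 3989527/(-2) - 2966382/(50373 + 215657) = 3989527*(-1/2) - 2966382/266030 = -3989527/2 - 2966382*1/266030 = -3989527/2 - 1483191/133015 = -530669900287/266030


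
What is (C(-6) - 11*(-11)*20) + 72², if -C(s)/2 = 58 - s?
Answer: 7476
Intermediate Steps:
C(s) = -116 + 2*s (C(s) = -2*(58 - s) = -116 + 2*s)
(C(-6) - 11*(-11)*20) + 72² = ((-116 + 2*(-6)) - 11*(-11)*20) + 72² = ((-116 - 12) + 121*20) + 5184 = (-128 + 2420) + 5184 = 2292 + 5184 = 7476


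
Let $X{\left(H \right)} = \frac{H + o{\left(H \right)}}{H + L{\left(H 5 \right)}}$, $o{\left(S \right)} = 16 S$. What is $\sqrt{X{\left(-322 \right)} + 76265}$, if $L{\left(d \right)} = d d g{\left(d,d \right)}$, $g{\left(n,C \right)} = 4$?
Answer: $\frac{\sqrt{79069690662882}}{32199} \approx 276.16$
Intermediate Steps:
$L{\left(d \right)} = 4 d^{2}$ ($L{\left(d \right)} = d d 4 = d^{2} \cdot 4 = 4 d^{2}$)
$X{\left(H \right)} = \frac{17 H}{H + 100 H^{2}}$ ($X{\left(H \right)} = \frac{H + 16 H}{H + 4 \left(H 5\right)^{2}} = \frac{17 H}{H + 4 \left(5 H\right)^{2}} = \frac{17 H}{H + 4 \cdot 25 H^{2}} = \frac{17 H}{H + 100 H^{2}}$)
$\sqrt{X{\left(-322 \right)} + 76265} = \sqrt{\frac{17}{1 + 100 \left(-322\right)} + 76265} = \sqrt{\frac{17}{1 - 32200} + 76265} = \sqrt{\frac{17}{-32199} + 76265} = \sqrt{17 \left(- \frac{1}{32199}\right) + 76265} = \sqrt{- \frac{17}{32199} + 76265} = \sqrt{\frac{2455656718}{32199}} = \frac{\sqrt{79069690662882}}{32199}$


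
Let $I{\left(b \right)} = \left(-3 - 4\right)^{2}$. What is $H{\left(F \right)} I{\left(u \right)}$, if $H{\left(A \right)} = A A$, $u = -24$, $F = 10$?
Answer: $4900$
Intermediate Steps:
$I{\left(b \right)} = 49$ ($I{\left(b \right)} = \left(-7\right)^{2} = 49$)
$H{\left(A \right)} = A^{2}$
$H{\left(F \right)} I{\left(u \right)} = 10^{2} \cdot 49 = 100 \cdot 49 = 4900$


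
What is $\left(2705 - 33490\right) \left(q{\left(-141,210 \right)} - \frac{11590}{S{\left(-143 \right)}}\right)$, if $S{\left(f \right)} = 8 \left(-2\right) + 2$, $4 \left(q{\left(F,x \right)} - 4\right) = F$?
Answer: $- \frac{686659425}{28} \approx -2.4524 \cdot 10^{7}$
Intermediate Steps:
$q{\left(F,x \right)} = 4 + \frac{F}{4}$
$S{\left(f \right)} = -14$ ($S{\left(f \right)} = -16 + 2 = -14$)
$\left(2705 - 33490\right) \left(q{\left(-141,210 \right)} - \frac{11590}{S{\left(-143 \right)}}\right) = \left(2705 - 33490\right) \left(\left(4 + \frac{1}{4} \left(-141\right)\right) - \frac{11590}{-14}\right) = - 30785 \left(\left(4 - \frac{141}{4}\right) - - \frac{5795}{7}\right) = - 30785 \left(- \frac{125}{4} + \frac{5795}{7}\right) = \left(-30785\right) \frac{22305}{28} = - \frac{686659425}{28}$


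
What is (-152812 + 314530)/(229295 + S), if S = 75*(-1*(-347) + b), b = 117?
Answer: 161718/264095 ≈ 0.61235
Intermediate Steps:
S = 34800 (S = 75*(-1*(-347) + 117) = 75*(347 + 117) = 75*464 = 34800)
(-152812 + 314530)/(229295 + S) = (-152812 + 314530)/(229295 + 34800) = 161718/264095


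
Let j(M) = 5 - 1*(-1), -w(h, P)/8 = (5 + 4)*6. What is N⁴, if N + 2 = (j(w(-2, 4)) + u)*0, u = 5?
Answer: 16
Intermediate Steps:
w(h, P) = -432 (w(h, P) = -8*(5 + 4)*6 = -72*6 = -8*54 = -432)
j(M) = 6 (j(M) = 5 + 1 = 6)
N = -2 (N = -2 + (6 + 5)*0 = -2 + 11*0 = -2 + 0 = -2)
N⁴ = (-2)⁴ = 16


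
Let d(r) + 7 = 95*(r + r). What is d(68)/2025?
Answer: 12913/2025 ≈ 6.3768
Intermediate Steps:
d(r) = -7 + 190*r (d(r) = -7 + 95*(r + r) = -7 + 95*(2*r) = -7 + 190*r)
d(68)/2025 = (-7 + 190*68)/2025 = (-7 + 12920)*(1/2025) = 12913*(1/2025) = 12913/2025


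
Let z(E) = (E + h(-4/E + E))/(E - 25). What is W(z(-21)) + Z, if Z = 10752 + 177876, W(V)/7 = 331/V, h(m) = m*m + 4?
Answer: 17280476877/91736 ≈ 1.8837e+5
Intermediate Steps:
h(m) = 4 + m² (h(m) = m² + 4 = 4 + m²)
z(E) = (4 + E + (E - 4/E)²)/(-25 + E) (z(E) = (E + (4 + (-4/E + E)²))/(E - 25) = (E + (4 + (E - 4/E)²))/(-25 + E) = (4 + E + (E - 4/E)²)/(-25 + E))
W(V) = 2317/V (W(V) = 7*(331/V) = 2317/V)
Z = 188628
W(z(-21)) + Z = 2317/(((16 + (-21)³ + (-21)⁴ - 4*(-21)²)/((-21)²*(-25 - 21)))) + 188628 = 2317/(((1/441)*(16 - 9261 + 194481 - 4*441)/(-46))) + 188628 = 2317/(((1/441)*(-1/46)*(16 - 9261 + 194481 - 1764))) + 188628 = 2317/(((1/441)*(-1/46)*183472)) + 188628 = 2317/(-91736/10143) + 188628 = 2317*(-10143/91736) + 188628 = -23501331/91736 + 188628 = 17280476877/91736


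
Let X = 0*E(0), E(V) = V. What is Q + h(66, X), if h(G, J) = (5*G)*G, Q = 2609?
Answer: 24389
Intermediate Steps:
X = 0 (X = 0*0 = 0)
h(G, J) = 5*G²
Q + h(66, X) = 2609 + 5*66² = 2609 + 5*4356 = 2609 + 21780 = 24389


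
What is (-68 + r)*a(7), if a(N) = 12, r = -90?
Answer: -1896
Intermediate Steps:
(-68 + r)*a(7) = (-68 - 90)*12 = -158*12 = -1896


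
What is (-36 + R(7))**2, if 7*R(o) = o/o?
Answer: 63001/49 ≈ 1285.7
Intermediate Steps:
R(o) = 1/7 (R(o) = (o/o)/7 = (1/7)*1 = 1/7)
(-36 + R(7))**2 = (-36 + 1/7)**2 = (-251/7)**2 = 63001/49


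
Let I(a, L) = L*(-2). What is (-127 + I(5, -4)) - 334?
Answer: -453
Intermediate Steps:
I(a, L) = -2*L
(-127 + I(5, -4)) - 334 = (-127 - 2*(-4)) - 334 = (-127 + 8) - 334 = -119 - 334 = -453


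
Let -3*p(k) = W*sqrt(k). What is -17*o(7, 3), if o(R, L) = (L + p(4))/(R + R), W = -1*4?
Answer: -289/42 ≈ -6.8810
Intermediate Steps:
W = -4
p(k) = 4*sqrt(k)/3 (p(k) = -(-4)*sqrt(k)/3 = 4*sqrt(k)/3)
o(R, L) = (8/3 + L)/(2*R) (o(R, L) = (L + 4*sqrt(4)/3)/(R + R) = (L + (4/3)*2)/((2*R)) = (L + 8/3)*(1/(2*R)) = (8/3 + L)*(1/(2*R)) = (8/3 + L)/(2*R))
-17*o(7, 3) = -17*(8 + 3*3)/(6*7) = -17*(8 + 9)/(6*7) = -17*17/(6*7) = -17*17/42 = -289/42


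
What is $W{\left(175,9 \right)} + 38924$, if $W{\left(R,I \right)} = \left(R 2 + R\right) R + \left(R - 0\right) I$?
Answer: $132374$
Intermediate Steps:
$W{\left(R,I \right)} = 3 R^{2} + I R$ ($W{\left(R,I \right)} = \left(2 R + R\right) R + \left(R + 0\right) I = 3 R R + R I = 3 R^{2} + I R$)
$W{\left(175,9 \right)} + 38924 = 175 \left(9 + 3 \cdot 175\right) + 38924 = 175 \left(9 + 525\right) + 38924 = 175 \cdot 534 + 38924 = 93450 + 38924 = 132374$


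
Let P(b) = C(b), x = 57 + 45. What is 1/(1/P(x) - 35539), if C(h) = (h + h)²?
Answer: -41616/1478991023 ≈ -2.8138e-5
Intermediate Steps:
x = 102
C(h) = 4*h² (C(h) = (2*h)² = 4*h²)
P(b) = 4*b²
1/(1/P(x) - 35539) = 1/(1/(4*102²) - 35539) = 1/(1/(4*10404) - 35539) = 1/(1/41616 - 35539) = 1/(-1478991023/41616) = -41616/1478991023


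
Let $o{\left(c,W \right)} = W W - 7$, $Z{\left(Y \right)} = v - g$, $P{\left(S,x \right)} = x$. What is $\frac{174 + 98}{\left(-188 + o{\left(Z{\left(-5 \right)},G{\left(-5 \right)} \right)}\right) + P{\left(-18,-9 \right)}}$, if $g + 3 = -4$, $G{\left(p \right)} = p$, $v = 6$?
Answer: $- \frac{272}{179} \approx -1.5196$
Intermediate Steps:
$g = -7$ ($g = -3 - 4 = -7$)
$Z{\left(Y \right)} = 13$ ($Z{\left(Y \right)} = 6 - -7 = 6 + 7 = 13$)
$o{\left(c,W \right)} = -7 + W^{2}$ ($o{\left(c,W \right)} = W^{2} - 7 = -7 + W^{2}$)
$\frac{174 + 98}{\left(-188 + o{\left(Z{\left(-5 \right)},G{\left(-5 \right)} \right)}\right) + P{\left(-18,-9 \right)}} = \frac{174 + 98}{\left(-188 - \left(7 - \left(-5\right)^{2}\right)\right) - 9} = \frac{272}{\left(-188 + \left(-7 + 25\right)\right) - 9} = \frac{272}{\left(-188 + 18\right) - 9} = \frac{272}{-170 - 9} = \frac{272}{-179} = 272 \left(- \frac{1}{179}\right) = - \frac{272}{179}$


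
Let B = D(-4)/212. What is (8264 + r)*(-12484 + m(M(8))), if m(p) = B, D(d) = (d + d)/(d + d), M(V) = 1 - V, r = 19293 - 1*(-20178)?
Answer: -126335785145/212 ≈ -5.9592e+8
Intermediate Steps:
r = 39471 (r = 19293 + 20178 = 39471)
D(d) = 1 (D(d) = (2*d)/((2*d)) = (2*d)*(1/(2*d)) = 1)
B = 1/212 ≈ 0.0047170
m(p) = 1/212
(8264 + r)*(-12484 + m(M(8))) = (8264 + 39471)*(-12484 + 1/212) = 47735*(-2646607/212) = -126335785145/212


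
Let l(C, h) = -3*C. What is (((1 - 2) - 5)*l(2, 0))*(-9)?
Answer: -324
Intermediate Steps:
(((1 - 2) - 5)*l(2, 0))*(-9) = (((1 - 2) - 5)*(-3*2))*(-9) = ((-1 - 5)*(-6))*(-9) = -6*(-6)*(-9) = 36*(-9) = -324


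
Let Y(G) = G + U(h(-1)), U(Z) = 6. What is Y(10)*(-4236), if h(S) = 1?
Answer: -67776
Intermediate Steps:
Y(G) = 6 + G (Y(G) = G + 6 = 6 + G)
Y(10)*(-4236) = (6 + 10)*(-4236) = 16*(-4236) = -67776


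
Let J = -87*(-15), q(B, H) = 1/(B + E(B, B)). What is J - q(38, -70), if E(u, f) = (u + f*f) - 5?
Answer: 1977074/1515 ≈ 1305.0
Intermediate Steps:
E(u, f) = -5 + u + f² (E(u, f) = (u + f²) - 5 = -5 + u + f²)
q(B, H) = 1/(-5 + B² + 2*B) (q(B, H) = 1/(B + (-5 + B + B²)) = 1/(-5 + B² + 2*B))
J = 1305
J - q(38, -70) = 1305 - 1/(-5 + 38² + 2*38) = 1305 - 1/(-5 + 1444 + 76) = 1305 - 1/1515 = 1977074/1515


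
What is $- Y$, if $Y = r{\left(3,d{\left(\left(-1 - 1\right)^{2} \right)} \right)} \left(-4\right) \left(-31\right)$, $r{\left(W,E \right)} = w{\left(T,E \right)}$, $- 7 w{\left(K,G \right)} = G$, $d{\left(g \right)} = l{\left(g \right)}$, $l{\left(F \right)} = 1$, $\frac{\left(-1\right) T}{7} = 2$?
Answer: $\frac{124}{7} \approx 17.714$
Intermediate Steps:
$T = -14$ ($T = \left(-7\right) 2 = -14$)
$d{\left(g \right)} = 1$
$w{\left(K,G \right)} = - \frac{G}{7}$
$r{\left(W,E \right)} = - \frac{E}{7}$
$Y = - \frac{124}{7}$ ($Y = \left(- \frac{1}{7}\right) 1 \left(-4\right) \left(-31\right) = \left(- \frac{1}{7}\right) \left(-4\right) \left(-31\right) = \frac{4}{7} \left(-31\right) = - \frac{124}{7} \approx -17.714$)
$- Y = \left(-1\right) \left(- \frac{124}{7}\right) = \frac{124}{7}$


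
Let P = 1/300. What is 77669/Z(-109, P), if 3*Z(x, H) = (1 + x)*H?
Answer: -1941725/3 ≈ -6.4724e+5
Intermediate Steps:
P = 1/300 ≈ 0.0033333
Z(x, H) = H*(1 + x)/3 (Z(x, H) = ((1 + x)*H)/3 = (H*(1 + x))/3 = H*(1 + x)/3)
77669/Z(-109, P) = 77669/(((⅓)*(1/300)*(1 - 109))) = 77669/(((⅓)*(1/300)*(-108))) = 77669/(-3/25) = 77669*(-25/3) = -1941725/3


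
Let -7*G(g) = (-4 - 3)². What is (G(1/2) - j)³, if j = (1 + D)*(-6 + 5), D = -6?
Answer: -1728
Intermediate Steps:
G(g) = -7 (G(g) = -(-4 - 3)²/7 = -⅐*(-7)² = -⅐*49 = -7)
j = 5 (j = (1 - 6)*(-6 + 5) = -5*(-1) = 5)
(G(1/2) - j)³ = (-7 - 1*5)³ = (-7 - 5)³ = (-12)³ = -1728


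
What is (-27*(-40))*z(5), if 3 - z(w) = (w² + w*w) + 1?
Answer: -51840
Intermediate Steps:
z(w) = 2 - 2*w² (z(w) = 3 - ((w² + w*w) + 1) = 3 - ((w² + w²) + 1) = 3 - (2*w² + 1) = 3 - (1 + 2*w²) = 3 + (-1 - 2*w²) = 2 - 2*w²)
(-27*(-40))*z(5) = (-27*(-40))*(2 - 2*5²) = 1080*(2 - 2*25) = 1080*(2 - 50) = 1080*(-48) = -51840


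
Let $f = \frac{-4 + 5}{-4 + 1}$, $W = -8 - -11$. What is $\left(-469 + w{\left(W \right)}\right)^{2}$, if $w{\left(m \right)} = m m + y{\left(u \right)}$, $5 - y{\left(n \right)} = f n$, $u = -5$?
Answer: $\frac{1876900}{9} \approx 2.0854 \cdot 10^{5}$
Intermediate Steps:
$W = 3$ ($W = -8 + 11 = 3$)
$f = - \frac{1}{3}$ ($f = 1 \frac{1}{-3} = 1 \left(- \frac{1}{3}\right) = - \frac{1}{3} \approx -0.33333$)
$y{\left(n \right)} = 5 + \frac{n}{3}$ ($y{\left(n \right)} = 5 - - \frac{n}{3} = 5 + \frac{n}{3}$)
$w{\left(m \right)} = \frac{10}{3} + m^{2}$ ($w{\left(m \right)} = m m + \left(5 + \frac{1}{3} \left(-5\right)\right) = m^{2} + \left(5 - \frac{5}{3}\right) = m^{2} + \frac{10}{3} = \frac{10}{3} + m^{2}$)
$\left(-469 + w{\left(W \right)}\right)^{2} = \left(-469 + \left(\frac{10}{3} + 3^{2}\right)\right)^{2} = \left(-469 + \left(\frac{10}{3} + 9\right)\right)^{2} = \left(-469 + \frac{37}{3}\right)^{2} = \left(- \frac{1370}{3}\right)^{2} = \frac{1876900}{9}$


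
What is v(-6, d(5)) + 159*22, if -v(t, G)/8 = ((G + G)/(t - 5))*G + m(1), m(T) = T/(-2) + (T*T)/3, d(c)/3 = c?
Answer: 126278/33 ≈ 3826.6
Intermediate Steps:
d(c) = 3*c
m(T) = -T/2 + T²/3 (m(T) = T*(-½) + T²*(⅓) = -T/2 + T²/3)
v(t, G) = 4/3 - 16*G²/(-5 + t) (v(t, G) = -8*(((G + G)/(t - 5))*G + (⅙)*1*(-3 + 2*1)) = -8*(((2*G)/(-5 + t))*G + (⅙)*1*(-3 + 2)) = -8*((2*G/(-5 + t))*G + (⅙)*1*(-1)) = -8*(2*G²/(-5 + t) - ⅙) = -8*(-⅙ + 2*G²/(-5 + t)) = 4/3 - 16*G²/(-5 + t))
v(-6, d(5)) + 159*22 = 4*(-5 - 6 - 12*(3*5)²)/(3*(-5 - 6)) + 159*22 = (4/3)*(-5 - 6 - 12*15²)/(-11) + 3498 = (4/3)*(-1/11)*(-5 - 6 - 12*225) + 3498 = (4/3)*(-1/11)*(-5 - 6 - 2700) + 3498 = (4/3)*(-1/11)*(-2711) + 3498 = 10844/33 + 3498 = 126278/33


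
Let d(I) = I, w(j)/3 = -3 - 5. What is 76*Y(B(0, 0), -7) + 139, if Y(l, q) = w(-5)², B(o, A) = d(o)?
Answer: 43915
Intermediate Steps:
w(j) = -24 (w(j) = 3*(-3 - 5) = 3*(-8) = -24)
B(o, A) = o
Y(l, q) = 576 (Y(l, q) = (-24)² = 576)
76*Y(B(0, 0), -7) + 139 = 76*576 + 139 = 43776 + 139 = 43915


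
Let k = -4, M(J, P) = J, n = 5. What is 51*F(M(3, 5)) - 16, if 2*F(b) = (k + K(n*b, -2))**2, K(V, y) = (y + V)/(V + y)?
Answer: 427/2 ≈ 213.50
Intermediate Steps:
K(V, y) = 1 (K(V, y) = (V + y)/(V + y) = 1)
F(b) = 9/2 (F(b) = (-4 + 1)**2/2 = (1/2)*(-3)**2 = (1/2)*9 = 9/2)
51*F(M(3, 5)) - 16 = 51*(9/2) - 16 = 459/2 - 16 = 427/2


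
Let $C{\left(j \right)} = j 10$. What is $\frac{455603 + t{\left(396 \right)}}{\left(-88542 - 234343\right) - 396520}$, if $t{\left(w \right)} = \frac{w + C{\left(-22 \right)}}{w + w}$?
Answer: $- \frac{4100429}{6474645} \approx -0.63331$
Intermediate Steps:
$C{\left(j \right)} = 10 j$
$t{\left(w \right)} = \frac{-220 + w}{2 w}$ ($t{\left(w \right)} = \frac{w + 10 \left(-22\right)}{w + w} = \frac{w - 220}{2 w} = \left(-220 + w\right) \frac{1}{2 w} = \frac{-220 + w}{2 w}$)
$\frac{455603 + t{\left(396 \right)}}{\left(-88542 - 234343\right) - 396520} = \frac{455603 + \frac{-220 + 396}{2 \cdot 396}}{\left(-88542 - 234343\right) - 396520} = \frac{455603 + \frac{1}{2} \cdot \frac{1}{396} \cdot 176}{\left(-88542 - 234343\right) - 396520} = \frac{455603 + \frac{2}{9}}{-322885 - 396520} = \frac{4100429}{9 \left(-719405\right)} = \frac{4100429}{9} \left(- \frac{1}{719405}\right) = - \frac{4100429}{6474645}$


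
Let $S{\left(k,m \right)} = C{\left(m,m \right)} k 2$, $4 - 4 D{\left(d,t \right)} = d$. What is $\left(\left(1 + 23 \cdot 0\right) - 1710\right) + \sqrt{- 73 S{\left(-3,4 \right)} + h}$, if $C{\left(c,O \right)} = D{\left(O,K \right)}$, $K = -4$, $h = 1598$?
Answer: $-1709 + \sqrt{1598} \approx -1669.0$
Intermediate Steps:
$D{\left(d,t \right)} = 1 - \frac{d}{4}$
$C{\left(c,O \right)} = 1 - \frac{O}{4}$
$S{\left(k,m \right)} = 2 k \left(1 - \frac{m}{4}\right)$ ($S{\left(k,m \right)} = \left(1 - \frac{m}{4}\right) k 2 = k \left(1 - \frac{m}{4}\right) 2 = 2 k \left(1 - \frac{m}{4}\right)$)
$\left(\left(1 + 23 \cdot 0\right) - 1710\right) + \sqrt{- 73 S{\left(-3,4 \right)} + h} = \left(\left(1 + 23 \cdot 0\right) - 1710\right) + \sqrt{- 73 \cdot \frac{1}{2} \left(-3\right) \left(4 - 4\right) + 1598} = \left(\left(1 + 0\right) - 1710\right) + \sqrt{- 73 \cdot \frac{1}{2} \left(-3\right) \left(4 - 4\right) + 1598} = \left(1 - 1710\right) + \sqrt{- 73 \cdot \frac{1}{2} \left(-3\right) 0 + 1598} = -1709 + \sqrt{\left(-73\right) 0 + 1598} = -1709 + \sqrt{0 + 1598} = -1709 + \sqrt{1598}$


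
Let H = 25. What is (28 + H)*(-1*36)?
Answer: -1908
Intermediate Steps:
(28 + H)*(-1*36) = (28 + 25)*(-1*36) = 53*(-36) = -1908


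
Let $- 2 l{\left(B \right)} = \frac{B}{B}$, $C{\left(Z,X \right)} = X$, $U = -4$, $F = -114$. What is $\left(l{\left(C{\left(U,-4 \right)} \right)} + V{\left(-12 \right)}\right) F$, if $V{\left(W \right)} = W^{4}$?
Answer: $-2363847$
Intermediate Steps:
$l{\left(B \right)} = - \frac{1}{2}$ ($l{\left(B \right)} = - \frac{B \frac{1}{B}}{2} = \left(- \frac{1}{2}\right) 1 = - \frac{1}{2}$)
$\left(l{\left(C{\left(U,-4 \right)} \right)} + V{\left(-12 \right)}\right) F = \left(- \frac{1}{2} + \left(-12\right)^{4}\right) \left(-114\right) = \left(- \frac{1}{2} + 20736\right) \left(-114\right) = \frac{41471}{2} \left(-114\right) = -2363847$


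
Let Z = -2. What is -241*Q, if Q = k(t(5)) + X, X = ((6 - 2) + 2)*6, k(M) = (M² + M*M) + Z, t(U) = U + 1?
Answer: -25546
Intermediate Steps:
t(U) = 1 + U
k(M) = -2 + 2*M² (k(M) = (M² + M*M) - 2 = (M² + M²) - 2 = 2*M² - 2 = -2 + 2*M²)
X = 36 (X = (4 + 2)*6 = 6*6 = 36)
Q = 106 (Q = (-2 + 2*(1 + 5)²) + 36 = (-2 + 2*6²) + 36 = (-2 + 2*36) + 36 = (-2 + 72) + 36 = 70 + 36 = 106)
-241*Q = -241*106 = -25546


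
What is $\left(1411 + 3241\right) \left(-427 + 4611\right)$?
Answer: $19463968$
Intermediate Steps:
$\left(1411 + 3241\right) \left(-427 + 4611\right) = 4652 \cdot 4184 = 19463968$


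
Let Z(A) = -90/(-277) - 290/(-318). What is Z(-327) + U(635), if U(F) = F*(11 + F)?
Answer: 18066933505/44043 ≈ 4.1021e+5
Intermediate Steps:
Z(A) = 54475/44043 (Z(A) = -90*(-1/277) - 290*(-1/318) = 90/277 + 145/159 = 54475/44043)
Z(-327) + U(635) = 54475/44043 + 635*(11 + 635) = 54475/44043 + 635*646 = 54475/44043 + 410210 = 18066933505/44043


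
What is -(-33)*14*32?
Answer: 14784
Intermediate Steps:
-(-33)*14*32 = -33*(-14)*32 = 462*32 = 14784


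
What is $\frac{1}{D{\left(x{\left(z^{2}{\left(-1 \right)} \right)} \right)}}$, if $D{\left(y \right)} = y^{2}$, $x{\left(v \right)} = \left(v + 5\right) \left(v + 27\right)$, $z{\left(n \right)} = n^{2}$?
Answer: $\frac{1}{28224} \approx 3.5431 \cdot 10^{-5}$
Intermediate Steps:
$x{\left(v \right)} = \left(5 + v\right) \left(27 + v\right)$
$\frac{1}{D{\left(x{\left(z^{2}{\left(-1 \right)} \right)} \right)}} = \frac{1}{\left(135 + \left(\left(\left(-1\right)^{2}\right)^{2}\right)^{2} + 32 \left(\left(-1\right)^{2}\right)^{2}\right)^{2}} = \frac{1}{\left(135 + \left(1^{2}\right)^{2} + 32 \cdot 1^{2}\right)^{2}} = \frac{1}{\left(135 + 1^{2} + 32 \cdot 1\right)^{2}} = \frac{1}{\left(135 + 1 + 32\right)^{2}} = \frac{1}{168^{2}} = \frac{1}{28224}$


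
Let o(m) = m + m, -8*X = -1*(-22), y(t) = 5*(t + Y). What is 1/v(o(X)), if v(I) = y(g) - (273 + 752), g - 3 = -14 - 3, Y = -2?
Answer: -1/1105 ≈ -0.00090498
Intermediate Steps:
g = -14 (g = 3 + (-14 - 3) = 3 - 17 = -14)
y(t) = -10 + 5*t (y(t) = 5*(t - 2) = 5*(-2 + t) = -10 + 5*t)
X = -11/4 (X = -(-1)*(-22)/8 = -⅛*22 = -11/4 ≈ -2.7500)
o(m) = 2*m
v(I) = -1105 (v(I) = (-10 + 5*(-14)) - (273 + 752) = (-10 - 70) - 1*1025 = -80 - 1025 = -1105)
1/v(o(X)) = 1/(-1105) = -1/1105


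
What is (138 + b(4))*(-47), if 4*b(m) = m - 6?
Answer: -12925/2 ≈ -6462.5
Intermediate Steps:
b(m) = -3/2 + m/4 (b(m) = (m - 6)/4 = (-6 + m)/4 = -3/2 + m/4)
(138 + b(4))*(-47) = (138 + (-3/2 + (1/4)*4))*(-47) = (138 + (-3/2 + 1))*(-47) = (138 - 1/2)*(-47) = (275/2)*(-47) = -12925/2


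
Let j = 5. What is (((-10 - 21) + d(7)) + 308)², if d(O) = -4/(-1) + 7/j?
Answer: 1993744/25 ≈ 79750.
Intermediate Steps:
d(O) = 27/5 (d(O) = -4/(-1) + 7/5 = -4*(-1) + 7*(⅕) = 4 + 7/5 = 27/5)
(((-10 - 21) + d(7)) + 308)² = (((-10 - 21) + 27/5) + 308)² = ((-31 + 27/5) + 308)² = (-128/5 + 308)² = (1412/5)² = 1993744/25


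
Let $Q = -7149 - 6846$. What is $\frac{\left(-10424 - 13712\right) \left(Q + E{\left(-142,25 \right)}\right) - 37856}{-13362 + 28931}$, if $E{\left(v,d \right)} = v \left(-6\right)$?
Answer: $\frac{317181592}{15569} \approx 20373.0$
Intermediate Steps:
$Q = -13995$
$E{\left(v,d \right)} = - 6 v$
$\frac{\left(-10424 - 13712\right) \left(Q + E{\left(-142,25 \right)}\right) - 37856}{-13362 + 28931} = \frac{\left(-10424 - 13712\right) \left(-13995 - -852\right) - 37856}{-13362 + 28931} = \frac{- 24136 \left(-13995 + 852\right) - 37856}{15569} = \left(\left(-24136\right) \left(-13143\right) - 37856\right) \frac{1}{15569} = \left(317219448 - 37856\right) \frac{1}{15569} = 317181592 \cdot \frac{1}{15569} = \frac{317181592}{15569}$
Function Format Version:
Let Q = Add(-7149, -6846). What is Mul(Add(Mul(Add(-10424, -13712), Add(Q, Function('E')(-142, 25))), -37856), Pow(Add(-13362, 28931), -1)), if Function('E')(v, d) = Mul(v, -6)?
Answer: Rational(317181592, 15569) ≈ 20373.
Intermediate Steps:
Q = -13995
Function('E')(v, d) = Mul(-6, v)
Mul(Add(Mul(Add(-10424, -13712), Add(Q, Function('E')(-142, 25))), -37856), Pow(Add(-13362, 28931), -1)) = Mul(Add(Mul(Add(-10424, -13712), Add(-13995, Mul(-6, -142))), -37856), Pow(Add(-13362, 28931), -1)) = Mul(Add(Mul(-24136, Add(-13995, 852)), -37856), Pow(15569, -1)) = Mul(Add(Mul(-24136, -13143), -37856), Rational(1, 15569)) = Mul(Add(317219448, -37856), Rational(1, 15569)) = Mul(317181592, Rational(1, 15569)) = Rational(317181592, 15569)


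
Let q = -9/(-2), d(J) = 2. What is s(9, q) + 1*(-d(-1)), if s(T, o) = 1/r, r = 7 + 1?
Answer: -15/8 ≈ -1.8750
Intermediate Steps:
q = 9/2 (q = -9*(-1/2) = 9/2 ≈ 4.5000)
r = 8
s(T, o) = 1/8
s(9, q) + 1*(-d(-1)) = 1/8 + 1*(-1*2) = 1/8 + 1*(-2) = 1/8 - 2 = -15/8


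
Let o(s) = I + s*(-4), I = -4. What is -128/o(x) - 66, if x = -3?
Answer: -82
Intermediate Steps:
o(s) = -4 - 4*s (o(s) = -4 + s*(-4) = -4 - 4*s)
-128/o(x) - 66 = -128/(-4 - 4*(-3)) - 66 = -128/(-4 + 12) - 66 = -128/8 - 66 = -128*⅛ - 66 = -16 - 66 = -82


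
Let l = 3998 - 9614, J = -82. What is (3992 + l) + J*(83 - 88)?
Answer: -1214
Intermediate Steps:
l = -5616
(3992 + l) + J*(83 - 88) = (3992 - 5616) - 82*(83 - 88) = -1624 - 82*(-5) = -1624 + 410 = -1214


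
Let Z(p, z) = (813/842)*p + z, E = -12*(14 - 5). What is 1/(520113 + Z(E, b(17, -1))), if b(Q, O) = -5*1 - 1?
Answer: 421/218921145 ≈ 1.9231e-6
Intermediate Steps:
b(Q, O) = -6 (b(Q, O) = -5 - 1 = -6)
E = -108 (E = -12*9 = -108)
Z(p, z) = z + 813*p/842 (Z(p, z) = (813*(1/842))*p + z = 813*p/842 + z = z + 813*p/842)
1/(520113 + Z(E, b(17, -1))) = 1/(520113 + (-6 + (813/842)*(-108))) = 1/(520113 + (-6 - 43902/421)) = 1/(520113 - 46428/421) = 1/(218921145/421) = 421/218921145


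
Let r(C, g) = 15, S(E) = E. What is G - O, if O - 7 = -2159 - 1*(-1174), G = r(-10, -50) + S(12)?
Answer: 1005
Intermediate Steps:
G = 27 (G = 15 + 12 = 27)
O = -978 (O = 7 + (-2159 - 1*(-1174)) = 7 + (-2159 + 1174) = 7 - 985 = -978)
G - O = 27 - 1*(-978) = 27 + 978 = 1005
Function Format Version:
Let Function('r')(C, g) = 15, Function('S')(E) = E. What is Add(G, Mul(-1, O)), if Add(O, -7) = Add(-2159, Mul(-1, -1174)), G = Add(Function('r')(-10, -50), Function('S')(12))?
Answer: 1005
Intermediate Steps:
G = 27 (G = Add(15, 12) = 27)
O = -978 (O = Add(7, Add(-2159, Mul(-1, -1174))) = Add(7, Add(-2159, 1174)) = Add(7, -985) = -978)
Add(G, Mul(-1, O)) = Add(27, Mul(-1, -978)) = Add(27, 978) = 1005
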